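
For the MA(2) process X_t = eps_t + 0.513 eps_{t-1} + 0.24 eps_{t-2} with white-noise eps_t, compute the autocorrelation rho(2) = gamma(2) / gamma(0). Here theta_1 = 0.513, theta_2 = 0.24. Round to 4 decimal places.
\rho(2) = 0.1817

For an MA(q) process with theta_0 = 1, the autocovariance is
  gamma(k) = sigma^2 * sum_{i=0..q-k} theta_i * theta_{i+k},
and rho(k) = gamma(k) / gamma(0). Sigma^2 cancels.
  numerator   = (1)*(0.24) = 0.24.
  denominator = (1)^2 + (0.513)^2 + (0.24)^2 = 1.320769.
  rho(2) = 0.24 / 1.320769 = 0.1817.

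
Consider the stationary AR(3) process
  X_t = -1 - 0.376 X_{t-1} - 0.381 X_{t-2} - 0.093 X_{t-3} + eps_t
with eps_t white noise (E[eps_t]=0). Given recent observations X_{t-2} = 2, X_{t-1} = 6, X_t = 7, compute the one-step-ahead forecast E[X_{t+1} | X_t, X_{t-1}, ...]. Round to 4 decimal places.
E[X_{t+1} \mid \mathcal F_t] = -6.1040

For an AR(p) model X_t = c + sum_i phi_i X_{t-i} + eps_t, the
one-step-ahead conditional mean is
  E[X_{t+1} | X_t, ...] = c + sum_i phi_i X_{t+1-i}.
Substitute known values:
  E[X_{t+1} | ...] = -1 + (-0.376) * (7) + (-0.381) * (6) + (-0.093) * (2)
                   = -6.1040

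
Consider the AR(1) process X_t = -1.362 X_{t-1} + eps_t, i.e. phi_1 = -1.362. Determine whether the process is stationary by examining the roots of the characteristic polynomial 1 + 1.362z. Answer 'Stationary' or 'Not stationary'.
\text{Not stationary}

The AR(p) characteristic polynomial is P(z) = 1 + 1.362z.
Stationarity requires all roots to lie outside the unit circle, i.e. |z| > 1 for every root.
This is linear in z: 1 + (1.362) z = 0  =>  z = -1/(1.362) = -0.734214,  |z| = 0.734214.
Moduli of all roots: 0.7342.
All moduli strictly greater than 1? No.
Verdict: Not stationary.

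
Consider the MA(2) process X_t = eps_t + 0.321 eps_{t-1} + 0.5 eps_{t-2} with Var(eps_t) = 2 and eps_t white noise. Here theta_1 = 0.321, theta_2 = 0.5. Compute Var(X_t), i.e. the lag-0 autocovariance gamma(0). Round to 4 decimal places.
\gamma(0) = 2.7061

For an MA(q) process X_t = eps_t + sum_i theta_i eps_{t-i} with
Var(eps_t) = sigma^2, the variance is
  gamma(0) = sigma^2 * (1 + sum_i theta_i^2).
  sum_i theta_i^2 = (0.321)^2 + (0.5)^2 = 0.103041 + 0.25 = 0.353041.
  gamma(0) = 2 * (1 + 0.353041) = 2 * 1.353041 = 2.706082, which rounds to 2.7061.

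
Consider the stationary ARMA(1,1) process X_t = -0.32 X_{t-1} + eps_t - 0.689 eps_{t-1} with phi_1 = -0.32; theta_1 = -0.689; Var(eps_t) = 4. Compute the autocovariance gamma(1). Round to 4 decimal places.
\gamma(1) = -5.4878

Multiply the model equation by X_{t-k} and take expectations. With theta_0 = psi_0 = 1 and psi_j the MA(infinity) weights, this gives
  gamma(k) - sum_i phi_i gamma(k-i) = c_k,
  c_k = sigma^2 * sum_{j=k..q} theta_j psi_{j-k}   (c_k = 0 for k > q),
using gamma(-m) = gamma(m).
psi-weights needed (psi_j = theta_j + sum_i phi_i psi_{j-i}):
  psi_1 = theta_1 + phi_1 = -0.689 + (-0.32) = -1.009
Right-hand sides:
  c_0 = sigma^2 (1 + theta_1 psi_1) = 4 * (1 + (-0.689)(-1.009)) = 4 * 1.695201 = 6.780804
  c_1 = sigma^2 theta_1 = 4 * (-0.689) = -2.756
  c_2 = 0
Equations for k = 0 and k = 1 (AR order 1):
  gamma(0) = phi_1 gamma(1) + c_0
  gamma(1) = phi_1 gamma(0) + c_1
Substituting the second into the first: gamma(0) (1 - phi_1^2) = c_0 + phi_1 c_1, so
  gamma(0) = (c_0 + phi_1 c_1) / (1 - phi_1^2) = (6.780804 + (-0.32)(-2.756)) / (1 - (-0.32)^2) = 7.662724 / 0.8976 = 8.536903.
  gamma(1) = phi_1 gamma(0) + c_1 = (-0.32)(8.536903) + (-2.756) = -5.487809.
Therefore gamma(1) = -5.4878 (to 4 decimal places).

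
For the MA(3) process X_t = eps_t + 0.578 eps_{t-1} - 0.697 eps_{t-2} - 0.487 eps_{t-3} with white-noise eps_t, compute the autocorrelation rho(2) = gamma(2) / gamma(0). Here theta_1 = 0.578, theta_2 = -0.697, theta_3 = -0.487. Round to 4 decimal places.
\rho(2) = -0.4757

For an MA(q) process with theta_0 = 1, the autocovariance is
  gamma(k) = sigma^2 * sum_{i=0..q-k} theta_i * theta_{i+k},
and rho(k) = gamma(k) / gamma(0). Sigma^2 cancels.
  numerator   = (1)*(-0.697) + (0.578)*(-0.487) = -0.978486.
  denominator = (1)^2 + (0.578)^2 + (-0.697)^2 + (-0.487)^2 = 2.057062.
  rho(2) = -0.978486 / 2.057062 = -0.4757.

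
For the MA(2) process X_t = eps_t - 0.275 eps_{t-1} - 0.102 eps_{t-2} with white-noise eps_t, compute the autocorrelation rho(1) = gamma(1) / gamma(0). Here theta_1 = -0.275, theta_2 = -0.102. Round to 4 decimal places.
\rho(1) = -0.2274

For an MA(q) process with theta_0 = 1, the autocovariance is
  gamma(k) = sigma^2 * sum_{i=0..q-k} theta_i * theta_{i+k},
and rho(k) = gamma(k) / gamma(0). Sigma^2 cancels.
  numerator   = (1)*(-0.275) + (-0.275)*(-0.102) = -0.24695.
  denominator = (1)^2 + (-0.275)^2 + (-0.102)^2 = 1.086029.
  rho(1) = -0.24695 / 1.086029 = -0.2274.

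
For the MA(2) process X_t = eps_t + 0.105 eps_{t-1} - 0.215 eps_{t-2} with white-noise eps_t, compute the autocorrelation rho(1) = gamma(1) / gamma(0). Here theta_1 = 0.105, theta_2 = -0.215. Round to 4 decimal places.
\rho(1) = 0.0780

For an MA(q) process with theta_0 = 1, the autocovariance is
  gamma(k) = sigma^2 * sum_{i=0..q-k} theta_i * theta_{i+k},
and rho(k) = gamma(k) / gamma(0). Sigma^2 cancels.
  numerator   = (1)*(0.105) + (0.105)*(-0.215) = 0.082425.
  denominator = (1)^2 + (0.105)^2 + (-0.215)^2 = 1.05725.
  rho(1) = 0.082425 / 1.05725 = 0.0780.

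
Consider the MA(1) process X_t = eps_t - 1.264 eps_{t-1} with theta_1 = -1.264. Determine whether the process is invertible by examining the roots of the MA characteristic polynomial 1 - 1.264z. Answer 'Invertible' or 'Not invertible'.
\text{Not invertible}

The MA(q) characteristic polynomial is P(z) = 1 - 1.264z.
Invertibility requires all roots to lie outside the unit circle, i.e. |z| > 1 for every root.
This is linear in z: 1 + (-1.264) z = 0  =>  z = -1/(-1.264) = 0.791139,  |z| = 0.791139.
Moduli of all roots: 0.7911.
All moduli strictly greater than 1? No.
Verdict: Not invertible.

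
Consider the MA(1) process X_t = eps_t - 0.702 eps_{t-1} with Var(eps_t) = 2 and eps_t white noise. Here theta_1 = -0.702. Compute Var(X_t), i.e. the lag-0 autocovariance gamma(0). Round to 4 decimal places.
\gamma(0) = 2.9856

For an MA(q) process X_t = eps_t + sum_i theta_i eps_{t-i} with
Var(eps_t) = sigma^2, the variance is
  gamma(0) = sigma^2 * (1 + sum_i theta_i^2).
  sum_i theta_i^2 = (-0.702)^2 = 0.492804.
  gamma(0) = 2 * (1 + 0.492804) = 2 * 1.492804 = 2.985608, which rounds to 2.9856.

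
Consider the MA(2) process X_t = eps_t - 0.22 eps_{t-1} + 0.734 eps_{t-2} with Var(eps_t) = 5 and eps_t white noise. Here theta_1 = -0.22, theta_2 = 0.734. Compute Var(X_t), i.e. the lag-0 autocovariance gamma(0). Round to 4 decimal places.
\gamma(0) = 7.9358

For an MA(q) process X_t = eps_t + sum_i theta_i eps_{t-i} with
Var(eps_t) = sigma^2, the variance is
  gamma(0) = sigma^2 * (1 + sum_i theta_i^2).
  sum_i theta_i^2 = (-0.22)^2 + (0.734)^2 = 0.0484 + 0.538756 = 0.587156.
  gamma(0) = 5 * (1 + 0.587156) = 5 * 1.587156 = 7.93578, which rounds to 7.9358.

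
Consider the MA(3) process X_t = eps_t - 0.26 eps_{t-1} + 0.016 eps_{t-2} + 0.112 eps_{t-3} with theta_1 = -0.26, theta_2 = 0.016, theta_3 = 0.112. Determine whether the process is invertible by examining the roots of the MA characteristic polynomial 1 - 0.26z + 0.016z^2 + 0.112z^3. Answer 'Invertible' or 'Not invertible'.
\text{Invertible}

The MA(q) characteristic polynomial is P(z) = 1 - 0.26z + 0.016z^2 + 0.112z^3.
Invertibility requires all roots to lie outside the unit circle, i.e. |z| > 1 for every root.
Degree 3: look for a simple real root z0 first, then factor out (1 - z/z0) and solve the remaining quadratic.
Testing z0 = -2.5: P(-2.5) = 1 + (-0.26)(-2.5) + (0.016)(-2.5)^2 + (0.112)(-2.5)^3
  = 1 + (0.65) + (0.1) + (-1.75) = 0.  So z_0 = -2.5 is a root, |z_0| = 2.5.
Divide out the factor (1 + 0.4 z) = (1 - z/z0) (since 1/z0 = -0.4):
  P(z) = (1 + 0.4 z)(1 + (-0.66) z + (0.28) z^2)
  [check: z-coef -0.66 - (-0.4) = -0.26; z^2-coef 0.28 - (-0.4)(-0.66) = 0.016; z^3-coef -(-0.4)(0.28) = 0.112.]
Remaining roots from the quadratic factor 1 + (-0.66) z + (0.28) z^2:
  Set 1 + (-0.66) z + (0.28) z^2 = 0, i.e. a z^2 + b z + c = 0 with a = 0.28, b = -0.66, c = 1.
  Discriminant D = b^2 - 4ac = (-0.66)^2 - 4*(0.28)*1 = 0.4356 - (1.12) = -0.6844.
  D < 0, so the roots are the complex-conjugate pair z = (-b +/- i sqrt(-D)) / (2a) = 1.1786 +/- 1.4773i.
  For a conjugate pair |z|^2 = z * conj(z) = (product of roots) = c/a = 1/(0.28) = 3.571429, so |z| = sqrt(3.571429) = 1.8898 for both roots.
Moduli of all roots: 2.5000, 1.8898, 1.8898.
All moduli strictly greater than 1? Yes.
Verdict: Invertible.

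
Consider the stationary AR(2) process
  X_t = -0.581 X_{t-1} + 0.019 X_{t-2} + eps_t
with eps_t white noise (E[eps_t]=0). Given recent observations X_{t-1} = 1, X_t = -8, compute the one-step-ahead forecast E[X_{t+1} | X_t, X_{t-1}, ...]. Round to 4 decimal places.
E[X_{t+1} \mid \mathcal F_t] = 4.6670

For an AR(p) model X_t = c + sum_i phi_i X_{t-i} + eps_t, the
one-step-ahead conditional mean is
  E[X_{t+1} | X_t, ...] = c + sum_i phi_i X_{t+1-i}.
Substitute known values:
  E[X_{t+1} | ...] = (-0.581) * (-8) + (0.019) * (1)
                   = 4.6670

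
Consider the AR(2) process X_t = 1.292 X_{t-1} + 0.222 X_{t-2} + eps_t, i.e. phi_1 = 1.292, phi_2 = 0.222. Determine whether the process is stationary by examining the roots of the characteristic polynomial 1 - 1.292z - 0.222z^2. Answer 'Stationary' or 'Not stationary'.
\text{Not stationary}

The AR(p) characteristic polynomial is P(z) = 1 - 1.292z - 0.222z^2.
Stationarity requires all roots to lie outside the unit circle, i.e. |z| > 1 for every root.
Set 1 + (-1.292) z + (-0.222) z^2 = 0, i.e. a z^2 + b z + c = 0 with a = -0.222, b = -1.292, c = 1.
Discriminant D = b^2 - 4ac = (-1.292)^2 - 4*(-0.222)*1 = 1.669264 - (-0.888) = 2.557264.
D >= 0, so the roots are real: z = (-b +/- sqrt(D)) / (2a) = (1.292 +/- 1.599145) / (-0.444).
  z_1 = (1.292 + 1.599145) / (-0.444) = -6.5116,   |z_1| = 6.5116.
  z_2 = (1.292 - 1.599145) / (-0.444) = 0.6918,   |z_2| = 0.6918.
Moduli of all roots: 6.5116, 0.6918.
All moduli strictly greater than 1? No.
Verdict: Not stationary.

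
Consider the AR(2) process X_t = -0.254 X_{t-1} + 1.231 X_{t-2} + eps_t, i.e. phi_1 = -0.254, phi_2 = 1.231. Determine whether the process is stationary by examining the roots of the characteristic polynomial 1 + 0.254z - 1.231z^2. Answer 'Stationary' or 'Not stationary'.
\text{Not stationary}

The AR(p) characteristic polynomial is P(z) = 1 + 0.254z - 1.231z^2.
Stationarity requires all roots to lie outside the unit circle, i.e. |z| > 1 for every root.
Set 1 + (0.254) z + (-1.231) z^2 = 0, i.e. a z^2 + b z + c = 0 with a = -1.231, b = 0.254, c = 1.
Discriminant D = b^2 - 4ac = (0.254)^2 - 4*(-1.231)*1 = 0.064516 - (-4.924) = 4.988516.
D >= 0, so the roots are real: z = (-b +/- sqrt(D)) / (2a) = (-0.254 +/- 2.233499) / (-2.462).
  z_1 = (-0.254 + 2.233499) / (-2.462) = -0.804,   |z_1| = 0.804.
  z_2 = (-0.254 - 2.233499) / (-2.462) = 1.0104,   |z_2| = 1.0104.
Moduli of all roots: 0.8040, 1.0104.
All moduli strictly greater than 1? No.
Verdict: Not stationary.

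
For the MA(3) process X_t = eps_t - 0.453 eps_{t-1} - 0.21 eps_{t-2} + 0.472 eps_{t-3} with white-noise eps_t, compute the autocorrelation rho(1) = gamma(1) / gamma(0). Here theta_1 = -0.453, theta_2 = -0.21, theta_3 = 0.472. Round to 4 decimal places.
\rho(1) = -0.3104

For an MA(q) process with theta_0 = 1, the autocovariance is
  gamma(k) = sigma^2 * sum_{i=0..q-k} theta_i * theta_{i+k},
and rho(k) = gamma(k) / gamma(0). Sigma^2 cancels.
  numerator   = (1)*(-0.453) + (-0.453)*(-0.21) + (-0.21)*(0.472) = -0.45699.
  denominator = (1)^2 + (-0.453)^2 + (-0.21)^2 + (0.472)^2 = 1.472093.
  rho(1) = -0.45699 / 1.472093 = -0.3104.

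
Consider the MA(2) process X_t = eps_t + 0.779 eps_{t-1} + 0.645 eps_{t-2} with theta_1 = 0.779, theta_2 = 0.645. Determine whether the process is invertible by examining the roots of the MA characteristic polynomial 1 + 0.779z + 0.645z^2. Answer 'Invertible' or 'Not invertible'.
\text{Invertible}

The MA(q) characteristic polynomial is P(z) = 1 + 0.779z + 0.645z^2.
Invertibility requires all roots to lie outside the unit circle, i.e. |z| > 1 for every root.
Set 1 + (0.779) z + (0.645) z^2 = 0, i.e. a z^2 + b z + c = 0 with a = 0.645, b = 0.779, c = 1.
Discriminant D = b^2 - 4ac = (0.779)^2 - 4*(0.645)*1 = 0.606841 - (2.58) = -1.973159.
D < 0, so the roots are the complex-conjugate pair z = (-b +/- i sqrt(-D)) / (2a) = -0.6039 +/- 1.0889i.
For a conjugate pair |z|^2 = z * conj(z) = (product of roots) = c/a = 1/(0.645) = 1.550388, so |z| = sqrt(1.550388) = 1.2451 for both roots.
Moduli of all roots: 1.2451, 1.2451.
All moduli strictly greater than 1? Yes.
Verdict: Invertible.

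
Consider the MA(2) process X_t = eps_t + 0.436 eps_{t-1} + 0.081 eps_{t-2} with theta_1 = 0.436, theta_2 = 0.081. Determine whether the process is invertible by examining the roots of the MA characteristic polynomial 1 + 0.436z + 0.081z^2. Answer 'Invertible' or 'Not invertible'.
\text{Invertible}

The MA(q) characteristic polynomial is P(z) = 1 + 0.436z + 0.081z^2.
Invertibility requires all roots to lie outside the unit circle, i.e. |z| > 1 for every root.
Set 1 + (0.436) z + (0.081) z^2 = 0, i.e. a z^2 + b z + c = 0 with a = 0.081, b = 0.436, c = 1.
Discriminant D = b^2 - 4ac = (0.436)^2 - 4*(0.081)*1 = 0.190096 - (0.324) = -0.133904.
D < 0, so the roots are the complex-conjugate pair z = (-b +/- i sqrt(-D)) / (2a) = -2.6914 +/- 2.2588i.
For a conjugate pair |z|^2 = z * conj(z) = (product of roots) = c/a = 1/(0.081) = 12.345679, so |z| = sqrt(12.345679) = 3.5136 for both roots.
Moduli of all roots: 3.5136, 3.5136.
All moduli strictly greater than 1? Yes.
Verdict: Invertible.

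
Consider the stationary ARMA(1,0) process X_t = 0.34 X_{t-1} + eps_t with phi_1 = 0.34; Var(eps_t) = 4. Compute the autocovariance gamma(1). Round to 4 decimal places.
\gamma(1) = 1.5378

Multiply the model equation by X_{t-k} and take expectations. With theta_0 = psi_0 = 1 and psi_j the MA(infinity) weights, this gives
  gamma(k) - sum_i phi_i gamma(k-i) = c_k,
  c_k = sigma^2 * sum_{j=k..q} theta_j psi_{j-k}   (c_k = 0 for k > q),
using gamma(-m) = gamma(m).
Pure AR (q = 0): c_0 = sigma^2 = 4, c_k = 0 for k >= 1.
Equations for k = 0 and k = 1 (AR order 1):
  gamma(0) = phi_1 gamma(1) + c_0
  gamma(1) = phi_1 gamma(0) + c_1
Substituting the second into the first: gamma(0) (1 - phi_1^2) = c_0 + phi_1 c_1, so
  gamma(0) = c_0 / (1 - phi_1^2) = 4 / (1 - (0.34)^2) = 4 / 0.8844 = 4.52284.
  gamma(1) = phi_1 gamma(0) = (0.34)(4.52284) = 1.537766.
Therefore gamma(1) = 1.5378 (to 4 decimal places).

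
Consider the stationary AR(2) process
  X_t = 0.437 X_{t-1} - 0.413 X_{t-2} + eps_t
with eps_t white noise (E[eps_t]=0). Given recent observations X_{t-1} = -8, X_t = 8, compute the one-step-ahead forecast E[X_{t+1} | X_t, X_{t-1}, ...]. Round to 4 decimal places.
E[X_{t+1} \mid \mathcal F_t] = 6.8000

For an AR(p) model X_t = c + sum_i phi_i X_{t-i} + eps_t, the
one-step-ahead conditional mean is
  E[X_{t+1} | X_t, ...] = c + sum_i phi_i X_{t+1-i}.
Substitute known values:
  E[X_{t+1} | ...] = (0.437) * (8) + (-0.413) * (-8)
                   = 6.8000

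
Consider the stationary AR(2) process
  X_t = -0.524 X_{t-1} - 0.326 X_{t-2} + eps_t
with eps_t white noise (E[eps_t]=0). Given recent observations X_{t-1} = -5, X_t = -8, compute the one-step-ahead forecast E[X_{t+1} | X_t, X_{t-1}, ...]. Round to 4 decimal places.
E[X_{t+1} \mid \mathcal F_t] = 5.8220

For an AR(p) model X_t = c + sum_i phi_i X_{t-i} + eps_t, the
one-step-ahead conditional mean is
  E[X_{t+1} | X_t, ...] = c + sum_i phi_i X_{t+1-i}.
Substitute known values:
  E[X_{t+1} | ...] = (-0.524) * (-8) + (-0.326) * (-5)
                   = 5.8220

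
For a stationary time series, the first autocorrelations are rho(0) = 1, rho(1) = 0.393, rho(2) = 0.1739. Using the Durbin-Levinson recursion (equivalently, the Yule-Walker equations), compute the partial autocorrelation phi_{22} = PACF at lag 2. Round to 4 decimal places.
\phi_{22} = 0.0230

The PACF at lag k is phi_{kk}, the last component of the solution
to the Yule-Walker system G_k phi = r_k where
  (G_k)_{ij} = rho(|i - j|), (r_k)_i = rho(i), i,j = 1..k.
Equivalently, Durbin-Levinson gives phi_{kk} iteratively:
  phi_{11} = rho(1)
  phi_{kk} = [rho(k) - sum_{j=1..k-1} phi_{k-1,j} rho(k-j)]
            / [1 - sum_{j=1..k-1} phi_{k-1,j} rho(j)],
  phi_{k,j} = phi_{k-1,j} - phi_{kk} phi_{k-1,k-j},  j = 1..k-1.
Step k = 1:
  phi_11 = rho(1) = 0.393.
Step k = 2:
  phi_22 = [rho(2) - phi_11 rho(1)] / [1 - phi_11 rho(1)] = [0.1739 - (0.393)(0.393)] / [1 - (0.393)(0.393)]
         = 0.019451 / 0.845551 = 0.023.
Therefore phi_{22} = 0.0230.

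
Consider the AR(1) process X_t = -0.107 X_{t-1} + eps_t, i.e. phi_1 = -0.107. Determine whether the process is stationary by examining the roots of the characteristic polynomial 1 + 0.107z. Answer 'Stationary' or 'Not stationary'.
\text{Stationary}

The AR(p) characteristic polynomial is P(z) = 1 + 0.107z.
Stationarity requires all roots to lie outside the unit circle, i.e. |z| > 1 for every root.
This is linear in z: 1 + (0.107) z = 0  =>  z = -1/(0.107) = -9.345794,  |z| = 9.345794.
Moduli of all roots: 9.3458.
All moduli strictly greater than 1? Yes.
Verdict: Stationary.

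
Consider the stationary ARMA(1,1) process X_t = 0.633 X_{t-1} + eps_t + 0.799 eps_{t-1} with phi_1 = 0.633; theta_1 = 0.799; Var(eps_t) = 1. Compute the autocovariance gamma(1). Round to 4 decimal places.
\gamma(1) = 3.5979

Multiply the model equation by X_{t-k} and take expectations. With theta_0 = psi_0 = 1 and psi_j the MA(infinity) weights, this gives
  gamma(k) - sum_i phi_i gamma(k-i) = c_k,
  c_k = sigma^2 * sum_{j=k..q} theta_j psi_{j-k}   (c_k = 0 for k > q),
using gamma(-m) = gamma(m).
psi-weights needed (psi_j = theta_j + sum_i phi_i psi_{j-i}):
  psi_1 = theta_1 + phi_1 = 0.799 + (0.633) = 1.432
Right-hand sides:
  c_0 = sigma^2 (1 + theta_1 psi_1) = 1 * (1 + (0.799)(1.432)) = 1 * 2.144168 = 2.144168
  c_1 = sigma^2 theta_1 = 1 * (0.799) = 0.799
  c_2 = 0
Equations for k = 0 and k = 1 (AR order 1):
  gamma(0) = phi_1 gamma(1) + c_0
  gamma(1) = phi_1 gamma(0) + c_1
Substituting the second into the first: gamma(0) (1 - phi_1^2) = c_0 + phi_1 c_1, so
  gamma(0) = (c_0 + phi_1 c_1) / (1 - phi_1^2) = (2.144168 + (0.633)(0.799)) / (1 - (0.633)^2) = 2.649935 / 0.599311 = 4.421636.
  gamma(1) = phi_1 gamma(0) + c_1 = (0.633)(4.421636) + (0.799) = 3.597895.
Therefore gamma(1) = 3.5979 (to 4 decimal places).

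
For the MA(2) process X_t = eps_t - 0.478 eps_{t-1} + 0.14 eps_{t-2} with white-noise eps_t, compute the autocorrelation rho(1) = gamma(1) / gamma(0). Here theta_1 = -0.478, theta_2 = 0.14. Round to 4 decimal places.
\rho(1) = -0.4366

For an MA(q) process with theta_0 = 1, the autocovariance is
  gamma(k) = sigma^2 * sum_{i=0..q-k} theta_i * theta_{i+k},
and rho(k) = gamma(k) / gamma(0). Sigma^2 cancels.
  numerator   = (1)*(-0.478) + (-0.478)*(0.14) = -0.54492.
  denominator = (1)^2 + (-0.478)^2 + (0.14)^2 = 1.248084.
  rho(1) = -0.54492 / 1.248084 = -0.4366.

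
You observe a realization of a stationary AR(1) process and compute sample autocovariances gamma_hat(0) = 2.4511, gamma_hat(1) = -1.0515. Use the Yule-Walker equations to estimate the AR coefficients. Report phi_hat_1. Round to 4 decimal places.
\hat\phi_{1} = -0.4290

The Yule-Walker equations for an AR(p) process read, in matrix form,
  Gamma_p phi = r_p,   with   (Gamma_p)_{ij} = gamma(|i - j|),
                       (r_p)_i = gamma(i),   i,j = 1..p.
Substitute the sample gammas (Toeplitz matrix and right-hand side of size 1):
  Gamma_p = [[2.4511]]
  r_p     = [-1.0515]
With p = 1 this is the single equation gamma(0) phi_1 = gamma(1):
  phi_hat_1 = gamma(1) / gamma(0) = -1.0515 / 2.4511 = -0.4290.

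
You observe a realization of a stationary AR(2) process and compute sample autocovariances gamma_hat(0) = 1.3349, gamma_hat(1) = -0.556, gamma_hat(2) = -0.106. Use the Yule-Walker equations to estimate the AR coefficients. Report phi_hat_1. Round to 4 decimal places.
\hat\phi_{1} = -0.5439

The Yule-Walker equations for an AR(p) process read, in matrix form,
  Gamma_p phi = r_p,   with   (Gamma_p)_{ij} = gamma(|i - j|),
                       (r_p)_i = gamma(i),   i,j = 1..p.
Substitute the sample gammas (Toeplitz matrix and right-hand side of size 2):
  Gamma_p = [[1.3349, -0.556], [-0.556, 1.3349]]
  r_p     = [-0.556, -0.106]
Written out:
  1.3349 phi_1 - 0.556 phi_2 = -0.556
  -0.556 phi_1 + 1.3349 phi_2 = -0.106
Solve by Cramer's rule:
  det = gamma(0)^2 - gamma(1)^2 = (1.3349)^2 - (-0.556)^2 = 1.78195801 - 0.309136 = 1.47282201
  phi_hat_1 = [gamma(1) gamma(0) - gamma(1) gamma(2)] / det = [(-0.556)(1.3349) - (-0.556)(-0.106)] / 1.47282201 = -0.8011404 / 1.47282201 = -0.5439
  phi_hat_2 = [gamma(0) gamma(2) - gamma(1)^2] / det = [(1.3349)(-0.106) - (-0.556)^2] / 1.47282201 = -0.4506354 / 1.47282201 = -0.306
So phi_hat = [-0.5439, -0.3060].
Therefore phi_hat_1 = -0.5439.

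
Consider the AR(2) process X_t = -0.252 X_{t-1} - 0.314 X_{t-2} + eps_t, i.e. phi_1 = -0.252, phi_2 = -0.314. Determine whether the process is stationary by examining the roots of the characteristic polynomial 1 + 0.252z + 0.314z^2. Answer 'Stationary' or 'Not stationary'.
\text{Stationary}

The AR(p) characteristic polynomial is P(z) = 1 + 0.252z + 0.314z^2.
Stationarity requires all roots to lie outside the unit circle, i.e. |z| > 1 for every root.
Set 1 + (0.252) z + (0.314) z^2 = 0, i.e. a z^2 + b z + c = 0 with a = 0.314, b = 0.252, c = 1.
Discriminant D = b^2 - 4ac = (0.252)^2 - 4*(0.314)*1 = 0.063504 - (1.256) = -1.192496.
D < 0, so the roots are the complex-conjugate pair z = (-b +/- i sqrt(-D)) / (2a) = -0.4013 +/- 1.7389i.
For a conjugate pair |z|^2 = z * conj(z) = (product of roots) = c/a = 1/(0.314) = 3.184713, so |z| = sqrt(3.184713) = 1.7846 for both roots.
Moduli of all roots: 1.7846, 1.7846.
All moduli strictly greater than 1? Yes.
Verdict: Stationary.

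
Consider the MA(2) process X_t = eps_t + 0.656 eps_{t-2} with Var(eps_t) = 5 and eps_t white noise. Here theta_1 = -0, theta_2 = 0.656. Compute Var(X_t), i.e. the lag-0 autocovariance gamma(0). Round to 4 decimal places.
\gamma(0) = 7.1517

For an MA(q) process X_t = eps_t + sum_i theta_i eps_{t-i} with
Var(eps_t) = sigma^2, the variance is
  gamma(0) = sigma^2 * (1 + sum_i theta_i^2).
  sum_i theta_i^2 = (-0)^2 + (0.656)^2 = 0 + 0.430336 = 0.430336.
  gamma(0) = 5 * (1 + 0.430336) = 5 * 1.430336 = 7.15168, which rounds to 7.1517.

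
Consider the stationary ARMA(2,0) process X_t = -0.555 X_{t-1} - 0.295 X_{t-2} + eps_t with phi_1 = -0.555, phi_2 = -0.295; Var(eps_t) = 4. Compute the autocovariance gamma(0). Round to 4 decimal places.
\gamma(0) = 5.3671

Multiply the model equation by X_{t-k} and take expectations. With theta_0 = psi_0 = 1 and psi_j the MA(infinity) weights, this gives
  gamma(k) - sum_i phi_i gamma(k-i) = c_k,
  c_k = sigma^2 * sum_{j=k..q} theta_j psi_{j-k}   (c_k = 0 for k > q),
using gamma(-m) = gamma(m).
Pure AR (q = 0): c_0 = sigma^2 = 4, c_k = 0 for k >= 1.
Equations for k = 0, 1, 2 (AR order 2, c_2 = 0):
  (E0) gamma(0) = phi_1 gamma(1) + phi_2 gamma(2) + c_0
  (E1) gamma(1) = phi_1 gamma(0) + phi_2 gamma(1) + c_1
  (E2) gamma(2) = phi_1 gamma(1) + phi_2 gamma(0)
From (E1): gamma(1) = A gamma(0) + B with
  A = phi_1 / (1 - phi_2) = -0.555 / 1.295 = -0.428571,   B = c_1 / (1 - phi_2) = 0 / 1.295 = 0.
Insert (E2) into (E0): gamma(0) (1 - phi_2^2) = phi_1 (1 + phi_2) gamma(1) + c_0.
  phi_1 (1 + phi_2) = (-0.555)(0.705) = -0.391275,   1 - phi_2^2 = 0.912975.
Replace gamma(1) by A gamma(0) + B and collect gamma(0):
  gamma(0) [0.912975 - (-0.391275)(-0.428571)] = c_0 = 4
  gamma(0) * 0.745286 = 4
  gamma(0) = 4 / 0.745286 = 5.367069.
Therefore gamma(0) = 5.3671 (to 4 decimal places).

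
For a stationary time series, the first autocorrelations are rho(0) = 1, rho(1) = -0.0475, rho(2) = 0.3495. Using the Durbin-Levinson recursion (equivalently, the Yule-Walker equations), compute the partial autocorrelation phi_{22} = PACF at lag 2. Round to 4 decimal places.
\phi_{22} = 0.3480

The PACF at lag k is phi_{kk}, the last component of the solution
to the Yule-Walker system G_k phi = r_k where
  (G_k)_{ij} = rho(|i - j|), (r_k)_i = rho(i), i,j = 1..k.
Equivalently, Durbin-Levinson gives phi_{kk} iteratively:
  phi_{11} = rho(1)
  phi_{kk} = [rho(k) - sum_{j=1..k-1} phi_{k-1,j} rho(k-j)]
            / [1 - sum_{j=1..k-1} phi_{k-1,j} rho(j)],
  phi_{k,j} = phi_{k-1,j} - phi_{kk} phi_{k-1,k-j},  j = 1..k-1.
Step k = 1:
  phi_11 = rho(1) = -0.0475.
Step k = 2:
  phi_22 = [rho(2) - phi_11 rho(1)] / [1 - phi_11 rho(1)] = [0.3495 - (-0.0475)(-0.0475)] / [1 - (-0.0475)(-0.0475)]
         = 0.34724375 / 0.99774375 = 0.348.
Therefore phi_{22} = 0.3480.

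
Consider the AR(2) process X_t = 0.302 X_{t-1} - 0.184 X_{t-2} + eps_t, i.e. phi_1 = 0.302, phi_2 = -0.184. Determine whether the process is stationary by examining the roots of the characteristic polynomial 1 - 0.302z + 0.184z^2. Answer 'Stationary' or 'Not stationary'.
\text{Stationary}

The AR(p) characteristic polynomial is P(z) = 1 - 0.302z + 0.184z^2.
Stationarity requires all roots to lie outside the unit circle, i.e. |z| > 1 for every root.
Set 1 + (-0.302) z + (0.184) z^2 = 0, i.e. a z^2 + b z + c = 0 with a = 0.184, b = -0.302, c = 1.
Discriminant D = b^2 - 4ac = (-0.302)^2 - 4*(0.184)*1 = 0.091204 - (0.736) = -0.644796.
D < 0, so the roots are the complex-conjugate pair z = (-b +/- i sqrt(-D)) / (2a) = 0.8207 +/- 2.182i.
For a conjugate pair |z|^2 = z * conj(z) = (product of roots) = c/a = 1/(0.184) = 5.434783, so |z| = sqrt(5.434783) = 2.3313 for both roots.
Moduli of all roots: 2.3313, 2.3313.
All moduli strictly greater than 1? Yes.
Verdict: Stationary.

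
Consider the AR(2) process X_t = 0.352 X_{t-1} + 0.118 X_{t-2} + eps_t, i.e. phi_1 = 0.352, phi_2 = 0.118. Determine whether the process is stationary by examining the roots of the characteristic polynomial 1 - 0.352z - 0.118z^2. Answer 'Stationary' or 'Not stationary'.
\text{Stationary}

The AR(p) characteristic polynomial is P(z) = 1 - 0.352z - 0.118z^2.
Stationarity requires all roots to lie outside the unit circle, i.e. |z| > 1 for every root.
Set 1 + (-0.352) z + (-0.118) z^2 = 0, i.e. a z^2 + b z + c = 0 with a = -0.118, b = -0.352, c = 1.
Discriminant D = b^2 - 4ac = (-0.352)^2 - 4*(-0.118)*1 = 0.123904 - (-0.472) = 0.595904.
D >= 0, so the roots are real: z = (-b +/- sqrt(D)) / (2a) = (0.352 +/- 0.771948) / (-0.236).
  z_1 = (0.352 + 0.771948) / (-0.236) = -4.7625,   |z_1| = 4.7625.
  z_2 = (0.352 - 0.771948) / (-0.236) = 1.7794,   |z_2| = 1.7794.
Moduli of all roots: 4.7625, 1.7794.
All moduli strictly greater than 1? Yes.
Verdict: Stationary.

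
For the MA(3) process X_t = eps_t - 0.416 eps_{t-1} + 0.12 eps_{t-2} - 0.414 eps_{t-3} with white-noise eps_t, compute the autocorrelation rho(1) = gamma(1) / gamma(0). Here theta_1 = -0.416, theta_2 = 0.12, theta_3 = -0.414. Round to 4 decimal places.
\rho(1) = -0.3794

For an MA(q) process with theta_0 = 1, the autocovariance is
  gamma(k) = sigma^2 * sum_{i=0..q-k} theta_i * theta_{i+k},
and rho(k) = gamma(k) / gamma(0). Sigma^2 cancels.
  numerator   = (1)*(-0.416) + (-0.416)*(0.12) + (0.12)*(-0.414) = -0.5156.
  denominator = (1)^2 + (-0.416)^2 + (0.12)^2 + (-0.414)^2 = 1.358852.
  rho(1) = -0.5156 / 1.358852 = -0.3794.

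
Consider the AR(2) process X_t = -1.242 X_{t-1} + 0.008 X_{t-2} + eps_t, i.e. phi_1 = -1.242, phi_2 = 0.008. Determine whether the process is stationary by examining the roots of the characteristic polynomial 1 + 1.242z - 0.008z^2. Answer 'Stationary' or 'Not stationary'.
\text{Not stationary}

The AR(p) characteristic polynomial is P(z) = 1 + 1.242z - 0.008z^2.
Stationarity requires all roots to lie outside the unit circle, i.e. |z| > 1 for every root.
Set 1 + (1.242) z + (-0.008) z^2 = 0, i.e. a z^2 + b z + c = 0 with a = -0.008, b = 1.242, c = 1.
Discriminant D = b^2 - 4ac = (1.242)^2 - 4*(-0.008)*1 = 1.542564 - (-0.032) = 1.574564.
D >= 0, so the roots are real: z = (-b +/- sqrt(D)) / (2a) = (-1.242 +/- 1.254816) / (-0.016).
  z_1 = (-1.242 + 1.254816) / (-0.016) = -0.801,   |z_1| = 0.801.
  z_2 = (-1.242 - 1.254816) / (-0.016) = 156.051,   |z_2| = 156.051.
Moduli of all roots: 0.8010, 156.0510.
All moduli strictly greater than 1? No.
Verdict: Not stationary.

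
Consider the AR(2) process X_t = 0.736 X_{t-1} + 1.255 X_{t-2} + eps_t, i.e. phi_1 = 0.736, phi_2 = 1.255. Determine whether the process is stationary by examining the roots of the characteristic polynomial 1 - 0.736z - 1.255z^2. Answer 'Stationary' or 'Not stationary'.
\text{Not stationary}

The AR(p) characteristic polynomial is P(z) = 1 - 0.736z - 1.255z^2.
Stationarity requires all roots to lie outside the unit circle, i.e. |z| > 1 for every root.
Set 1 + (-0.736) z + (-1.255) z^2 = 0, i.e. a z^2 + b z + c = 0 with a = -1.255, b = -0.736, c = 1.
Discriminant D = b^2 - 4ac = (-0.736)^2 - 4*(-1.255)*1 = 0.541696 - (-5.02) = 5.561696.
D >= 0, so the roots are real: z = (-b +/- sqrt(D)) / (2a) = (0.736 +/- 2.358325) / (-2.51).
  z_1 = (0.736 + 2.358325) / (-2.51) = -1.2328,   |z_1| = 1.2328.
  z_2 = (0.736 - 2.358325) / (-2.51) = 0.6463,   |z_2| = 0.6463.
Moduli of all roots: 1.2328, 0.6463.
All moduli strictly greater than 1? No.
Verdict: Not stationary.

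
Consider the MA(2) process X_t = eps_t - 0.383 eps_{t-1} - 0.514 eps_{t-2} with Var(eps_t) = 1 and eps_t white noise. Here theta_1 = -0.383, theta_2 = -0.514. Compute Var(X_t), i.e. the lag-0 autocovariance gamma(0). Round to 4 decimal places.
\gamma(0) = 1.4109

For an MA(q) process X_t = eps_t + sum_i theta_i eps_{t-i} with
Var(eps_t) = sigma^2, the variance is
  gamma(0) = sigma^2 * (1 + sum_i theta_i^2).
  sum_i theta_i^2 = (-0.383)^2 + (-0.514)^2 = 0.146689 + 0.264196 = 0.410885.
  gamma(0) = 1 * (1 + 0.410885) = 1 * 1.410885 = 1.410885, which rounds to 1.4109.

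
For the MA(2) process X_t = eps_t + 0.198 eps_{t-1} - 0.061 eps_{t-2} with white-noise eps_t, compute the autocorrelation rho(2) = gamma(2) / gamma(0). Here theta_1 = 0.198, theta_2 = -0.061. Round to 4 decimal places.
\rho(2) = -0.0585

For an MA(q) process with theta_0 = 1, the autocovariance is
  gamma(k) = sigma^2 * sum_{i=0..q-k} theta_i * theta_{i+k},
and rho(k) = gamma(k) / gamma(0). Sigma^2 cancels.
  numerator   = (1)*(-0.061) = -0.061.
  denominator = (1)^2 + (0.198)^2 + (-0.061)^2 = 1.042925.
  rho(2) = -0.061 / 1.042925 = -0.0585.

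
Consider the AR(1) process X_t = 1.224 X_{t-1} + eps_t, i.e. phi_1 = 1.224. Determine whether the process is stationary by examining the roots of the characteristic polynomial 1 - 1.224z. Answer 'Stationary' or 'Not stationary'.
\text{Not stationary}

The AR(p) characteristic polynomial is P(z) = 1 - 1.224z.
Stationarity requires all roots to lie outside the unit circle, i.e. |z| > 1 for every root.
This is linear in z: 1 + (-1.224) z = 0  =>  z = -1/(-1.224) = 0.816993,  |z| = 0.816993.
Moduli of all roots: 0.8170.
All moduli strictly greater than 1? No.
Verdict: Not stationary.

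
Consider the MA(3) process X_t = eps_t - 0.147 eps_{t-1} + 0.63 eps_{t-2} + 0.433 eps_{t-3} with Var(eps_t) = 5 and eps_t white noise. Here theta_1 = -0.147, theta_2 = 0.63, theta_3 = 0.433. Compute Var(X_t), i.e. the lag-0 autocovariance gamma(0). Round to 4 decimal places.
\gamma(0) = 8.0300

For an MA(q) process X_t = eps_t + sum_i theta_i eps_{t-i} with
Var(eps_t) = sigma^2, the variance is
  gamma(0) = sigma^2 * (1 + sum_i theta_i^2).
  sum_i theta_i^2 = (-0.147)^2 + (0.63)^2 + (0.433)^2 = 0.021609 + 0.3969 + 0.187489 = 0.605998.
  gamma(0) = 5 * (1 + 0.605998) = 5 * 1.605998 = 8.02999, which rounds to 8.0300.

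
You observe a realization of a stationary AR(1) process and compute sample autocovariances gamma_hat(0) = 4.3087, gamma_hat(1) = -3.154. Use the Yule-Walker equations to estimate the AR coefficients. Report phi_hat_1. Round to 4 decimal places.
\hat\phi_{1} = -0.7320

The Yule-Walker equations for an AR(p) process read, in matrix form,
  Gamma_p phi = r_p,   with   (Gamma_p)_{ij} = gamma(|i - j|),
                       (r_p)_i = gamma(i),   i,j = 1..p.
Substitute the sample gammas (Toeplitz matrix and right-hand side of size 1):
  Gamma_p = [[4.3087]]
  r_p     = [-3.154]
With p = 1 this is the single equation gamma(0) phi_1 = gamma(1):
  phi_hat_1 = gamma(1) / gamma(0) = -3.154 / 4.3087 = -0.7320.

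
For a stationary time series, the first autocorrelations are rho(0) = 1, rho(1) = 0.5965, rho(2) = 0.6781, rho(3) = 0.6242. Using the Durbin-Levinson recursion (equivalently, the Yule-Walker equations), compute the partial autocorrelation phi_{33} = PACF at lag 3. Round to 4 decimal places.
\phi_{33} = 0.2560

The PACF at lag k is phi_{kk}, the last component of the solution
to the Yule-Walker system G_k phi = r_k where
  (G_k)_{ij} = rho(|i - j|), (r_k)_i = rho(i), i,j = 1..k.
Equivalently, Durbin-Levinson gives phi_{kk} iteratively:
  phi_{11} = rho(1)
  phi_{kk} = [rho(k) - sum_{j=1..k-1} phi_{k-1,j} rho(k-j)]
            / [1 - sum_{j=1..k-1} phi_{k-1,j} rho(j)],
  phi_{k,j} = phi_{k-1,j} - phi_{kk} phi_{k-1,k-j},  j = 1..k-1.
Step k = 1:
  phi_11 = rho(1) = 0.5965.
Step k = 2:
  phi_22 = [rho(2) - phi_11 rho(1)] / [1 - phi_11 rho(1)] = [0.6781 - (0.5965)(0.5965)] / [1 - (0.5965)(0.5965)]
         = 0.32228775 / 0.64418775 = 0.500301.
  Update: phi_21 = phi_11 - phi_22 phi_11 = 0.5965 - (0.500301)(0.5965) = 0.29807.
Step k = 3:
  phi_33 = [rho(3) - phi_21 rho(2) - phi_22 rho(1)] / [1 - phi_21 rho(1) - phi_22 rho(2)]
    numerator   = 0.6242 - (0.29807)(0.6781) - (0.500301)(0.5965) = 0.12364889
    denominator = 1 - (0.29807)(0.5965) - (0.500301)(0.6781) = 0.48294688
  phi_33 = 0.12364889 / 0.48294688 = 0.256.
Therefore phi_{33} = 0.2560.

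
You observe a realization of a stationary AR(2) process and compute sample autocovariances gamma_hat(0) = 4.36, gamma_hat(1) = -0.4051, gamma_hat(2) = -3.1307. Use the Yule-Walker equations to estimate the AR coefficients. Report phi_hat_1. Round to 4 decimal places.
\hat\phi_{1} = -0.1610

The Yule-Walker equations for an AR(p) process read, in matrix form,
  Gamma_p phi = r_p,   with   (Gamma_p)_{ij} = gamma(|i - j|),
                       (r_p)_i = gamma(i),   i,j = 1..p.
Substitute the sample gammas (Toeplitz matrix and right-hand side of size 2):
  Gamma_p = [[4.36, -0.4051], [-0.4051, 4.36]]
  r_p     = [-0.4051, -3.1307]
Written out:
  4.36 phi_1 - 0.4051 phi_2 = -0.4051
  -0.4051 phi_1 + 4.36 phi_2 = -3.1307
Solve by Cramer's rule:
  det = gamma(0)^2 - gamma(1)^2 = (4.36)^2 - (-0.4051)^2 = 19.0096 - 0.16410601 = 18.84549399
  phi_hat_1 = [gamma(1) gamma(0) - gamma(1) gamma(2)] / det = [(-0.4051)(4.36) - (-0.4051)(-3.1307)] / 18.84549399 = -3.03448257 / 18.84549399 = -0.161
  phi_hat_2 = [gamma(0) gamma(2) - gamma(1)^2] / det = [(4.36)(-3.1307) - (-0.4051)^2] / 18.84549399 = -13.81395801 / 18.84549399 = -0.733
So phi_hat = [-0.1610, -0.7330].
Therefore phi_hat_1 = -0.1610.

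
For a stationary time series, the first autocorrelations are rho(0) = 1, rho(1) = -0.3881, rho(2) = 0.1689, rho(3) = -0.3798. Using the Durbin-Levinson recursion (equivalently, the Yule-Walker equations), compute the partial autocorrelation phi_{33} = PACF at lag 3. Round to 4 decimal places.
\phi_{33} = -0.3620

The PACF at lag k is phi_{kk}, the last component of the solution
to the Yule-Walker system G_k phi = r_k where
  (G_k)_{ij} = rho(|i - j|), (r_k)_i = rho(i), i,j = 1..k.
Equivalently, Durbin-Levinson gives phi_{kk} iteratively:
  phi_{11} = rho(1)
  phi_{kk} = [rho(k) - sum_{j=1..k-1} phi_{k-1,j} rho(k-j)]
            / [1 - sum_{j=1..k-1} phi_{k-1,j} rho(j)],
  phi_{k,j} = phi_{k-1,j} - phi_{kk} phi_{k-1,k-j},  j = 1..k-1.
Step k = 1:
  phi_11 = rho(1) = -0.3881.
Step k = 2:
  phi_22 = [rho(2) - phi_11 rho(1)] / [1 - phi_11 rho(1)] = [0.1689 - (-0.3881)(-0.3881)] / [1 - (-0.3881)(-0.3881)]
         = 0.01827839 / 0.84937839 = 0.02152.
  Update: phi_21 = phi_11 - phi_22 phi_11 = -0.3881 - (0.02152)(-0.3881) = -0.379748.
Step k = 3:
  phi_33 = [rho(3) - phi_21 rho(2) - phi_22 rho(1)] / [1 - phi_21 rho(1) - phi_22 rho(2)]
    numerator   = -0.3798 - (-0.379748)(0.1689) - (0.02152)(-0.3881) = -0.30730872
    denominator = 1 - (-0.379748)(-0.3881) - (0.02152)(0.1689) = 0.84898504
  phi_33 = -0.30730872 / 0.84898504 = -0.362.
Therefore phi_{33} = -0.3620.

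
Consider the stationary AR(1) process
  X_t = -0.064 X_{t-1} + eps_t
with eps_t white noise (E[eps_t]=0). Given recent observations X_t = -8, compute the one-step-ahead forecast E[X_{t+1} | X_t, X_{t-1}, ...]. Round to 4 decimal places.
E[X_{t+1} \mid \mathcal F_t] = 0.5120

For an AR(p) model X_t = c + sum_i phi_i X_{t-i} + eps_t, the
one-step-ahead conditional mean is
  E[X_{t+1} | X_t, ...] = c + sum_i phi_i X_{t+1-i}.
Substitute known values:
  E[X_{t+1} | ...] = (-0.064) * (-8)
                   = 0.5120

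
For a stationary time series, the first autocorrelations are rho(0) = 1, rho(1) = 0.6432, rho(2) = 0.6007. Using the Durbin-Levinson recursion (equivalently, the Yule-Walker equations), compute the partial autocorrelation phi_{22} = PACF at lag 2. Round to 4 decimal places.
\phi_{22} = 0.3189

The PACF at lag k is phi_{kk}, the last component of the solution
to the Yule-Walker system G_k phi = r_k where
  (G_k)_{ij} = rho(|i - j|), (r_k)_i = rho(i), i,j = 1..k.
Equivalently, Durbin-Levinson gives phi_{kk} iteratively:
  phi_{11} = rho(1)
  phi_{kk} = [rho(k) - sum_{j=1..k-1} phi_{k-1,j} rho(k-j)]
            / [1 - sum_{j=1..k-1} phi_{k-1,j} rho(j)],
  phi_{k,j} = phi_{k-1,j} - phi_{kk} phi_{k-1,k-j},  j = 1..k-1.
Step k = 1:
  phi_11 = rho(1) = 0.6432.
Step k = 2:
  phi_22 = [rho(2) - phi_11 rho(1)] / [1 - phi_11 rho(1)] = [0.6007 - (0.6432)(0.6432)] / [1 - (0.6432)(0.6432)]
         = 0.18699376 / 0.58629376 = 0.3189.
Therefore phi_{22} = 0.3189.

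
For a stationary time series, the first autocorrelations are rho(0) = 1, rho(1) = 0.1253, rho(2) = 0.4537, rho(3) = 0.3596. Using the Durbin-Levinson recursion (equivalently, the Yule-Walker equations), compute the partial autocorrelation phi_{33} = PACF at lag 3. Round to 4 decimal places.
\phi_{33} = 0.3449

The PACF at lag k is phi_{kk}, the last component of the solution
to the Yule-Walker system G_k phi = r_k where
  (G_k)_{ij} = rho(|i - j|), (r_k)_i = rho(i), i,j = 1..k.
Equivalently, Durbin-Levinson gives phi_{kk} iteratively:
  phi_{11} = rho(1)
  phi_{kk} = [rho(k) - sum_{j=1..k-1} phi_{k-1,j} rho(k-j)]
            / [1 - sum_{j=1..k-1} phi_{k-1,j} rho(j)],
  phi_{k,j} = phi_{k-1,j} - phi_{kk} phi_{k-1,k-j},  j = 1..k-1.
Step k = 1:
  phi_11 = rho(1) = 0.1253.
Step k = 2:
  phi_22 = [rho(2) - phi_11 rho(1)] / [1 - phi_11 rho(1)] = [0.4537 - (0.1253)(0.1253)] / [1 - (0.1253)(0.1253)]
         = 0.43799991 / 0.98429991 = 0.444986.
  Update: phi_21 = phi_11 - phi_22 phi_11 = 0.1253 - (0.444986)(0.1253) = 0.069543.
Step k = 3:
  phi_33 = [rho(3) - phi_21 rho(2) - phi_22 rho(1)] / [1 - phi_21 rho(1) - phi_22 rho(2)]
    numerator   = 0.3596 - (0.069543)(0.4537) - (0.444986)(0.1253) = 0.27229146
    denominator = 1 - (0.069543)(0.1253) - (0.444986)(0.4537) = 0.78939598
  phi_33 = 0.27229146 / 0.78939598 = 0.3449.
Therefore phi_{33} = 0.3449.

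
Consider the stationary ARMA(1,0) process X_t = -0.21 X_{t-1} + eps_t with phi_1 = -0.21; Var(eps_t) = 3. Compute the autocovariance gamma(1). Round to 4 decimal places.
\gamma(1) = -0.6591

Multiply the model equation by X_{t-k} and take expectations. With theta_0 = psi_0 = 1 and psi_j the MA(infinity) weights, this gives
  gamma(k) - sum_i phi_i gamma(k-i) = c_k,
  c_k = sigma^2 * sum_{j=k..q} theta_j psi_{j-k}   (c_k = 0 for k > q),
using gamma(-m) = gamma(m).
Pure AR (q = 0): c_0 = sigma^2 = 3, c_k = 0 for k >= 1.
Equations for k = 0 and k = 1 (AR order 1):
  gamma(0) = phi_1 gamma(1) + c_0
  gamma(1) = phi_1 gamma(0) + c_1
Substituting the second into the first: gamma(0) (1 - phi_1^2) = c_0 + phi_1 c_1, so
  gamma(0) = c_0 / (1 - phi_1^2) = 3 / (1 - (-0.21)^2) = 3 / 0.9559 = 3.138404.
  gamma(1) = phi_1 gamma(0) = (-0.21)(3.138404) = -0.659065.
Therefore gamma(1) = -0.6591 (to 4 decimal places).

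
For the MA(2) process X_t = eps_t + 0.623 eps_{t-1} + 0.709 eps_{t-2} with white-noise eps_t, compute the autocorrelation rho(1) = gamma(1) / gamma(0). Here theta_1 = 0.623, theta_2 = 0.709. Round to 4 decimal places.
\rho(1) = 0.5631

For an MA(q) process with theta_0 = 1, the autocovariance is
  gamma(k) = sigma^2 * sum_{i=0..q-k} theta_i * theta_{i+k},
and rho(k) = gamma(k) / gamma(0). Sigma^2 cancels.
  numerator   = (1)*(0.623) + (0.623)*(0.709) = 1.064707.
  denominator = (1)^2 + (0.623)^2 + (0.709)^2 = 1.89081.
  rho(1) = 1.064707 / 1.89081 = 0.5631.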